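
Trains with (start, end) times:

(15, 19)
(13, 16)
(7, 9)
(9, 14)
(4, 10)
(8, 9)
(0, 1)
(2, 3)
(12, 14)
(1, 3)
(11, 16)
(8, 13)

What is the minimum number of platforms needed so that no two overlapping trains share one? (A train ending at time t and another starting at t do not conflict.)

4

Events (time:±→running): 0:+→1 1:-→0 1:+→1 2:+→2 3:-→1 3:-→0 4:+→1 7:+→2 8:+→3 8:+→4 … peak 4.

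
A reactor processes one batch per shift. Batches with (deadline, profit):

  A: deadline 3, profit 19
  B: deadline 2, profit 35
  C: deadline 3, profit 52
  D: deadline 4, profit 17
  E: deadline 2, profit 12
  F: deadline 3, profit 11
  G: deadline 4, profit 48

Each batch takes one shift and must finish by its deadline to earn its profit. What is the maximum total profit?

154

Take jobs in profit order; each goes to the latest open slot no later than its deadline.
Profit order: C=52 G=48 B=35 A=19 D=17 E=12 F=11
Assign: C→slot 3, G→slot 4, B→slot 2, A→slot 1, D skipped, E skipped, F skipped.
Slots: [1:A] [2:B] [3:C] [4:G]
Profit = 19 + 35 + 52 + 48 = 154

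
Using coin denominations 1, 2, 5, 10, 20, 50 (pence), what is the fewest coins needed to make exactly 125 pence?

4

Greedy: take as many of the largest coin as possible, then repeat with the remainder.
125 − 2×50→25 − 1×20→5 − 1×5→0
Total coins = 2 + 1 + 1 = 4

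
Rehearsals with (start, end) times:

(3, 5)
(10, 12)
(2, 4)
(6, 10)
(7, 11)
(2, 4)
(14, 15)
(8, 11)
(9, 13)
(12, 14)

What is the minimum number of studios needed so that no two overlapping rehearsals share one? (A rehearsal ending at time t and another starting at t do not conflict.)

4

Count concurrent intervals with a sweep; the peak is the room count.
Events (time:±→running): 2:+→1 2:+→2 3:+→3 4:-→2 4:-→1 5:-→0 6:+→1 7:+→2 8:+→3 9:+→4 … peak 4.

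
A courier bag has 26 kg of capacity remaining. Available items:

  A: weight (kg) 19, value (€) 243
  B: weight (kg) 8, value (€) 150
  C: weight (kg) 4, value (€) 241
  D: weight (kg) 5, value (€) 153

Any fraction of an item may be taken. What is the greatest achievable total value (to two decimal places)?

Sort by value per unit weight and fill in that order.
Ratios (sorted): C 60.25, D 30.60, B 18.75, A 12.79
take C (4 @ 241); take D (5 @ 153); take B (8 @ 150); take 9/19 of A → 115.11. Capacity used 26/26.
Total value = 659.11

659.11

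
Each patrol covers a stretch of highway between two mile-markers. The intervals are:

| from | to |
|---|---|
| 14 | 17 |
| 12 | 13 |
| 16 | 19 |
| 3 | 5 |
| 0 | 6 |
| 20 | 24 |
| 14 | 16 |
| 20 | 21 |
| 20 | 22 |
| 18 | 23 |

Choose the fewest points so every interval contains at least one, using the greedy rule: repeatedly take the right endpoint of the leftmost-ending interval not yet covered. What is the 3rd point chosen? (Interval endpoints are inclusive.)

16

By right end: [3,5]  [0,6]  [12,13]  [14,16]  [14,17]  [16,19]  [20,21]  [20,22]  [18,23]  [20,24]
[3,5] uncovered → point at 5; [12,13] uncovered → point at 13; [14,16] uncovered → point at 16; [20,21] uncovered → point at 21.
Points: 5, 13, 16, 21 (4 total).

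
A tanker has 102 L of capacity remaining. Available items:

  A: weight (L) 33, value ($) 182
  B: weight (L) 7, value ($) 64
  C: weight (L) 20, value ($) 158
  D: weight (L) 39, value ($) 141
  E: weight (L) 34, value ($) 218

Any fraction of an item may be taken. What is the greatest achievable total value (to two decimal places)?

Greedy by value/weight ratio, highest first.
Order: B (64/7=9.14) > C (158/20=7.90) > E (218/34=6.41) > A (182/33=5.52) > D (141/39=3.62)
Fill: take B (7 @ 64) → take C (20 @ 158) → take E (34 @ 218) → take A (33 @ 182) → take 8/39 of D → 28.92; 102/102 used.
Total value = 650.92

650.92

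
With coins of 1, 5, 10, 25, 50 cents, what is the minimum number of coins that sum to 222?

Greedy: take as many of the largest coin as possible, then repeat with the remainder.
222 = 4×50 + 2×10 + 2×1
Total coins = 4 + 2 + 2 = 8

8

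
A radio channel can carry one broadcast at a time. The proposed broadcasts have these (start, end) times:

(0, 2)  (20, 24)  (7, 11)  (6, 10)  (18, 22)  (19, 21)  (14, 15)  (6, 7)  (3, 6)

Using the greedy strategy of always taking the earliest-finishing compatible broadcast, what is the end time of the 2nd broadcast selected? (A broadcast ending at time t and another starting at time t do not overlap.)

Order by finish time; keep every interval that doesn't clash with the previous kept one.
Sorted by end: (0,2)  (3,6)  (6,7)  (6,10)  (7,11)  (14,15)  (19,21)  (18,22)  (20,24)
take (0,2); take (3,6); take (6,7); take (7,11); take (14,15); take (19,21).
Selected: (0,2) (3,6) (6,7) (7,11) (14,15) (19,21)

6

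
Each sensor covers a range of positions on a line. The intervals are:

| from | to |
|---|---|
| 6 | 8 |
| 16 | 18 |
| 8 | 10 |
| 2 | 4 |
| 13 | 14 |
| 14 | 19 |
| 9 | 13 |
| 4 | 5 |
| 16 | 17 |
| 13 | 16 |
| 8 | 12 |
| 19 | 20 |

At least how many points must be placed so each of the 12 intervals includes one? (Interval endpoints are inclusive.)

5

Sort by right endpoint; whenever an interval is uncovered, place a point at its right end.
Sorted: [2,4] [4,5] [6,8] [8,10] [8,12] [9,13] [13,14] [13,16] [16,17] [16,18] [14,19] [19,20]
{[2,4],[4,5]} hit by 4; {[6,8],[8,10],[8,12]} hit by 8; {[9,13],[13,14],[13,16]} hit by 13; {[16,17],[16,18],[14,19]} hit by 17; {[19,20]} hit by 20.
Points: 4, 8, 13, 17, 20 (5 total).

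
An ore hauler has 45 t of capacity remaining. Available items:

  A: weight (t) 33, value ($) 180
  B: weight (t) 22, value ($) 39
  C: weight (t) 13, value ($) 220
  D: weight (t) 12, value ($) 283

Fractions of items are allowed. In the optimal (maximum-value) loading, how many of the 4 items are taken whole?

Greedy by value/weight ratio, highest first.
Ratios (sorted): D 23.58, C 16.92, A 5.45, B 1.77
take D (12 @ 283); take C (13 @ 220); take 20/33 of A → 109.09. Capacity used 45/45.
2 item(s) taken whole; one partial (take 20/33 of A).

2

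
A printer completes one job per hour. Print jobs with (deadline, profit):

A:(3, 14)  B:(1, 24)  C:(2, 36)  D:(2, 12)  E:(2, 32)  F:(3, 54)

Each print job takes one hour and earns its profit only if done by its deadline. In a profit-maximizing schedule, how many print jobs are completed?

3

Sort by profit descending; place each in the latest free slot ≤ its deadline.
Profit order: F=54 C=36 E=32 B=24 A=14 D=12
Assign: F→slot 3, C→slot 2, E→slot 1, B skipped, A skipped, D skipped.
Slots: [1:E] [2:C] [3:F]
3 of 6 scheduled.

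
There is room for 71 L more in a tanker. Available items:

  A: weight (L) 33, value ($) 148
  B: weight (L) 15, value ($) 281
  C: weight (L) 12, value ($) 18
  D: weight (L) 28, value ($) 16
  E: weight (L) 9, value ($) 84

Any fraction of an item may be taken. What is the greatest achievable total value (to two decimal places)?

Ratios (sorted): B 18.73, E 9.33, A 4.48, C 1.50, D 0.57
take B (15 @ 281); take E (9 @ 84); take A (33 @ 148); take C (12 @ 18); take 2/28 of D → 1.14. Capacity used 71/71.
Total value = 532.14

532.14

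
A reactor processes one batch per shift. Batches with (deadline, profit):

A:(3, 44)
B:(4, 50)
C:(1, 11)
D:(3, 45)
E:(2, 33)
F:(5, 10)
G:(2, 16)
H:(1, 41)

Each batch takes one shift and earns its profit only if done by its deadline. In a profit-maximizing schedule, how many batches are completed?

By profit: B(d4,50), D(d3,45), A(d3,44), H(d1,41), E(d2,33), G(d2,16), C(d1,11), F(d5,10)
B→slot 4; D→slot 3; A→slot 2; H→slot 1; E skipped; G skipped; C skipped; F→slot 5.
5 of 8 scheduled.

5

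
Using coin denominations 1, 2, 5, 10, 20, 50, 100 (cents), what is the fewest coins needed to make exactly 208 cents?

5

208 − 2×100→8 − 1×5→3 − 1×2→1 − 1×1→0
Total coins = 2 + 1 + 1 + 1 = 5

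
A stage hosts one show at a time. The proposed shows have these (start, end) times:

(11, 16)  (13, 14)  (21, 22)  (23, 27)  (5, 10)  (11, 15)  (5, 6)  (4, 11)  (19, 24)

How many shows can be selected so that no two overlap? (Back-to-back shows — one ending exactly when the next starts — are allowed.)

4

Sorted by end: (5,6)  (5,10)  (4,11)  (13,14)  (11,15)  (11,16)  (21,22)  (19,24)  (23,27)
take (5,6); skip (4,11); take (13,14); skip (11,15); take (21,22); take (23,27).
Selected 4 shows.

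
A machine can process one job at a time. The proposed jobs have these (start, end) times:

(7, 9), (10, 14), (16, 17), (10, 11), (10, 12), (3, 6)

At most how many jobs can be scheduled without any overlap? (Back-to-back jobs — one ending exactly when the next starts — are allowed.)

4

Greedy by earliest finish: after sorting by end time, pick each interval compatible with the last pick.
Sorted by end: (3,6)  (7,9)  (10,11)  (10,12)  (10,14)  (16,17)
take (3,6); take (7,9); take (10,11); skip (10,14); take (16,17).
Selected 4 jobs.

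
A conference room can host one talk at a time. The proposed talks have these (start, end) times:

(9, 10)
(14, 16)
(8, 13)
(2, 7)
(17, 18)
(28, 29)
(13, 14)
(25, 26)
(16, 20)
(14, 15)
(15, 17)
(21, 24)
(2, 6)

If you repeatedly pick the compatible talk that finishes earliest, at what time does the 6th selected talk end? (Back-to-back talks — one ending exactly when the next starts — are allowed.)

18

Sort by end time and greedily take each interval whose start is ≥ the last chosen end.
By end time: (2,6), (2,7), (9,10), (8,13), (13,14), (14,15), (14,16), (15,17), (17,18), (16,20), (21,24), (25,26), (28,29).
Pick (2,6); next start ≥ 6 → (9,10); next start ≥ 10 → (13,14); next start ≥ 14 → (14,15); next start ≥ 15 → (15,17); next start ≥ 17 → (17,18); next start ≥ 18 → (21,24); next start ≥ 24 → (25,26); next start ≥ 26 → (28,29).
Selected: (2,6) (9,10) (13,14) (14,15) (15,17) (17,18) (21,24) (25,26) (28,29)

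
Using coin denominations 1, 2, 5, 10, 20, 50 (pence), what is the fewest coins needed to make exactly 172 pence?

172 = 3×50 + 1×20 + 1×2
Total coins = 3 + 1 + 1 = 5

5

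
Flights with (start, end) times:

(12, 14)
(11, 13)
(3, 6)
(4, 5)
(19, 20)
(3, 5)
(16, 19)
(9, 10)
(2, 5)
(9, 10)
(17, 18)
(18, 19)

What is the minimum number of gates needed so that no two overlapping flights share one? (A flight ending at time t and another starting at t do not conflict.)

starts: [2, 3, 3, 4, 9, 9, 11, 12, 16, 17, 18, 19]
ends:   [5, 5, 5, 6, 10, 10, 13, 14, 18, 19, 19, 20]
s2→1 s3→2 s3→3 s4→4  — peak 4.

4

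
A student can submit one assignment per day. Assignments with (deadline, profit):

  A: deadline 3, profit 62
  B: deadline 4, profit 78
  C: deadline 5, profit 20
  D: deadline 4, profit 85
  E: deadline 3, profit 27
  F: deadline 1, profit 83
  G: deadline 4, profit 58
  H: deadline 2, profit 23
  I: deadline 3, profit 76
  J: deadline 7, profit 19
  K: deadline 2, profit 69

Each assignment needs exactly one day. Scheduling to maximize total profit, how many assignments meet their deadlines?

Sort by profit descending; place each in the latest free slot ≤ its deadline.
Profit order: D=85 F=83 B=78 I=76 K=69 A=62 G=58 E=27 H=23 C=20 J=19
Assign: D→slot 4, F→slot 1, B→slot 3, I→slot 2, K skipped, A skipped, G skipped, E skipped, H skipped, C→slot 5, J→slot 7.
Slots: [1:F] [2:I] [3:B] [4:D] [5:C] [7:J]
6 of 11 scheduled.

6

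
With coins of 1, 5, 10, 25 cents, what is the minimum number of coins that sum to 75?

Use the largest denomination that fits, subtract, and repeat.
75 = 3×25
Total coins = 3 = 3

3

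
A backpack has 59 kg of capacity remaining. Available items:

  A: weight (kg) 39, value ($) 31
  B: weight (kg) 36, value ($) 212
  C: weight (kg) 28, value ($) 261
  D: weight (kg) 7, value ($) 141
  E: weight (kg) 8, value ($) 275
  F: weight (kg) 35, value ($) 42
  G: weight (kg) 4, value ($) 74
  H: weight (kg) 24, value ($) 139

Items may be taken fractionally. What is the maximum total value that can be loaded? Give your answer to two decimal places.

Sort by value per unit weight and fill in that order.
Order: E (275/8=34.38) > D (141/7=20.14) > G (74/4=18.50) > C (261/28=9.32) > B (212/36=5.89) > H (139/24=5.79) > F (42/35=1.20) > A (31/39=0.79)
Fill: take E (8 @ 275) → take D (7 @ 141) → take G (4 @ 74) → take C (28 @ 261) → take 12/36 of B → 70.67; 59/59 used.
Total value = 821.67

821.67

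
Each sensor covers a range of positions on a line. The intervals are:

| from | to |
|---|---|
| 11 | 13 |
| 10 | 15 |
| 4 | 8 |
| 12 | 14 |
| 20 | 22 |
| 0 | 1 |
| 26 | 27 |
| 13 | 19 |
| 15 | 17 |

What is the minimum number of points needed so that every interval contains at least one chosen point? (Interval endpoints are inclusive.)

6

Process intervals by earliest right end; each time one isn't hit yet, stab at its right endpoint.
By right end: [0,1]  [4,8]  [11,13]  [12,14]  [10,15]  [15,17]  [13,19]  [20,22]  [26,27]
[0,1] uncovered → point at 1; [4,8] uncovered → point at 8; [11,13] uncovered → point at 13; [15,17] uncovered → point at 17; [20,22] uncovered → point at 22; [26,27] uncovered → point at 27.
Points: 1, 8, 13, 17, 22, 27 (6 total).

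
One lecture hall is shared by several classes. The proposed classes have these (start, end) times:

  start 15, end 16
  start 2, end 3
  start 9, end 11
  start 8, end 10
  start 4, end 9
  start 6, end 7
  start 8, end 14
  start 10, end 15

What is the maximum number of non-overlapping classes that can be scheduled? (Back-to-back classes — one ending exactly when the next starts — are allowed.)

Sorted by end: (2,3)  (6,7)  (4,9)  (8,10)  (9,11)  (8,14)  (10,15)  (15,16)
take (2,3); take (6,7); take (8,10); skip (9,11); take (10,15); take (15,16).
Selected 5 classes.

5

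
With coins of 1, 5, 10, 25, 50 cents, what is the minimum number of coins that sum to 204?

204 − 4×50→4 − 4×1→0
Total coins = 4 + 4 = 8

8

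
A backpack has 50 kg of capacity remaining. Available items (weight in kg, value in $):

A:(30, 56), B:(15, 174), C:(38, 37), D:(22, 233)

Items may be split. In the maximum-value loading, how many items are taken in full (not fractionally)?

Sort by value per unit weight and fill in that order.
Ratios (sorted): B 11.60, D 10.59, A 1.87, C 0.97
take B (15 @ 174); take D (22 @ 233); take 13/30 of A → 24.27. Capacity used 50/50.
2 item(s) taken whole; one partial (take 13/30 of A).

2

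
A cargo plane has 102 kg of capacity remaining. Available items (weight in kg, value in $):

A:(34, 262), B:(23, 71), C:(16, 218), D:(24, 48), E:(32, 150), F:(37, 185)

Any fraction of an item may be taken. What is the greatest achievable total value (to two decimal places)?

Order: C (218/16=13.62) > A (262/34=7.71) > F (185/37=5.00) > E (150/32=4.69) > B (71/23=3.09) > D (48/24=2.00)
Fill: take C (16 @ 218) → take A (34 @ 262) → take F (37 @ 185) → take 15/32 of E → 70.31; 102/102 used.
Total value = 735.31

735.31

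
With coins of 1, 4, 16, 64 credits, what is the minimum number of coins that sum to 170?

8

Use the largest denomination that fits, subtract, and repeat.
170 = 2×64 + 2×16 + 2×4 + 2×1
Total coins = 2 + 2 + 2 + 2 = 8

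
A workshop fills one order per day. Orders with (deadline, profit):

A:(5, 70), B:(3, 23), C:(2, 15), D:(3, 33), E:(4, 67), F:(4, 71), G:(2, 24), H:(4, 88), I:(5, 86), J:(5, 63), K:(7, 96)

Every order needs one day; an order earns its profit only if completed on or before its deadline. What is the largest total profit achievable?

Sort by profit descending; place each in the latest free slot ≤ its deadline.
By profit: K(d7,96), H(d4,88), I(d5,86), F(d4,71), A(d5,70), E(d4,67), J(d5,63), D(d3,33), G(d2,24), B(d3,23), C(d2,15)
K→slot 7; H→slot 4; I→slot 5; F→slot 3; A→slot 2; E→slot 1; J skipped; D skipped; G skipped; B skipped; C skipped.
Profit = 67 + 70 + 71 + 88 + 86 + 96 = 478

478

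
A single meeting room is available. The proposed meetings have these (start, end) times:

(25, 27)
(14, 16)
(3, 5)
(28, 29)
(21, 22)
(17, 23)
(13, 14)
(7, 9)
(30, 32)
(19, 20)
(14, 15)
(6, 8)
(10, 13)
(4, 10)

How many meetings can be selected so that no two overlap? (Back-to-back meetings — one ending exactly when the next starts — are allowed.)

By end time: (3,5), (6,8), (7,9), (4,10), (10,13), (13,14), (14,15), (14,16), (19,20), (21,22), (17,23), (25,27), (28,29), (30,32).
Pick (3,5); next start ≥ 5 → (6,8); next start ≥ 8 → (10,13); next start ≥ 13 → (13,14); next start ≥ 14 → (14,15); next start ≥ 15 → (19,20); next start ≥ 20 → (21,22); next start ≥ 22 → (25,27); next start ≥ 27 → (28,29); next start ≥ 29 → (30,32).
Selected 10 meetings.

10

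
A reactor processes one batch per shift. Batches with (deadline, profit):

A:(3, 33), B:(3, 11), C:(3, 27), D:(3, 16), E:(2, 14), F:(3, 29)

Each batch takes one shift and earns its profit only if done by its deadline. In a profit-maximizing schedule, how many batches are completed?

3

Sort by profit descending; place each in the latest free slot ≤ its deadline.
By profit: A(d3,33), F(d3,29), C(d3,27), D(d3,16), E(d2,14), B(d3,11)
A→slot 3; F→slot 2; C→slot 1; D skipped; E skipped; B skipped.
3 of 6 scheduled.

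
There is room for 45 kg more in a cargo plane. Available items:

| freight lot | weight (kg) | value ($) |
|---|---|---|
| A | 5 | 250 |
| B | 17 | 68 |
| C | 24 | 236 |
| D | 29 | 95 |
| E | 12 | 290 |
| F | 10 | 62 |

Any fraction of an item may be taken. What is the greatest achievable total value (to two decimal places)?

Greedy by value/weight ratio, highest first.
Order: A (250/5=50.00) > E (290/12=24.17) > C (236/24=9.83) > F (62/10=6.20) > B (68/17=4.00) > D (95/29=3.28)
Fill: take A (5 @ 250) → take E (12 @ 290) → take C (24 @ 236) → take 4/10 of F → 24.80; 45/45 used.
Total value = 800.80

800.80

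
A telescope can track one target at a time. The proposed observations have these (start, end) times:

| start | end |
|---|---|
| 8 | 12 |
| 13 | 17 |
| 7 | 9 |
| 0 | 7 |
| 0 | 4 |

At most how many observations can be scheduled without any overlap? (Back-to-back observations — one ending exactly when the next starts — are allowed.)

3

Greedy by earliest finish: after sorting by end time, pick each interval compatible with the last pick.
Sorted by end: (0,4)  (0,7)  (7,9)  (8,12)  (13,17)
take (0,4); take (7,9); take (13,17).
Selected 3 observations.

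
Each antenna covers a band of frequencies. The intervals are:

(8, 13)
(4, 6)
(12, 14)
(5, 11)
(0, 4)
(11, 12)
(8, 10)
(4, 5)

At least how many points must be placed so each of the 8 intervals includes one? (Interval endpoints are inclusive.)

3

Sort by right endpoint; whenever an interval is uncovered, place a point at its right end.
Sorted: [0,4] [4,5] [4,6] [8,10] [5,11] [11,12] [8,13] [12,14]
{[0,4],[4,5],[4,6]} hit by 4; {[8,10],[5,11]} hit by 10; {[11,12],[8,13],[12,14]} hit by 12.
Points: 4, 10, 12 (3 total).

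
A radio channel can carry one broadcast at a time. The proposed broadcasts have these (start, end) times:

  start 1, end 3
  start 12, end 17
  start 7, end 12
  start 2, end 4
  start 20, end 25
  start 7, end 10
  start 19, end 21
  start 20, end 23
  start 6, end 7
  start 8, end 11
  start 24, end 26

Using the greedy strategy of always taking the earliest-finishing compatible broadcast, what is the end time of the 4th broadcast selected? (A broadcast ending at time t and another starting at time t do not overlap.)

17

Sorted by end: (1,3)  (2,4)  (6,7)  (7,10)  (8,11)  (7,12)  (12,17)  (19,21)  (20,23)  (20,25)  (24,26)
take (1,3); take (6,7); take (7,10); take (12,17); take (19,21); skip (20,25); take (24,26).
Selected: (1,3) (6,7) (7,10) (12,17) (19,21) (24,26)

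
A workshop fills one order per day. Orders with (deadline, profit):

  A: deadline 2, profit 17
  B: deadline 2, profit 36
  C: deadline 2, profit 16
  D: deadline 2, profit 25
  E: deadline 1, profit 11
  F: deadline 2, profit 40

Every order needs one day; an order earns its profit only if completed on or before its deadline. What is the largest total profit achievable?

Profit order: F=40 B=36 D=25 A=17 C=16 E=11
Assign: F→slot 2, B→slot 1, D skipped, A skipped, C skipped, E skipped.
Slots: [1:B] [2:F]
Profit = 36 + 40 = 76

76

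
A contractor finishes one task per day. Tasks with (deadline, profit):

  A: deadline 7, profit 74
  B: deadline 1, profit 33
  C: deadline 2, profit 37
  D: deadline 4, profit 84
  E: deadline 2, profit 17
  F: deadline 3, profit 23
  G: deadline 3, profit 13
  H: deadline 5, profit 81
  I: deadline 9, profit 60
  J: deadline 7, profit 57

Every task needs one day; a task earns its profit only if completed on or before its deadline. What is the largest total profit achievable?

449

Sort by profit descending; place each in the latest free slot ≤ its deadline.
Profit order: D=84 H=81 A=74 I=60 J=57 C=37 B=33 F=23 E=17 G=13
Assign: D→slot 4, H→slot 5, A→slot 7, I→slot 9, J→slot 6, C→slot 2, B→slot 1, F→slot 3, E skipped, G skipped.
Slots: [1:B] [2:C] [3:F] [4:D] [5:H] [6:J] [7:A] [9:I]
Profit = 33 + 37 + 23 + 84 + 81 + 57 + 74 + 60 = 449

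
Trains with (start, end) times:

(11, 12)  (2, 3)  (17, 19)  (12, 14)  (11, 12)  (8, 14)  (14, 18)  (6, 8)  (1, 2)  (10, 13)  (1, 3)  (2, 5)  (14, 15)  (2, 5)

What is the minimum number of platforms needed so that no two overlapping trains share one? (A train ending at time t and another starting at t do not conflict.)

The answer is the maximum number of intervals overlapping at any instant.
starts: [1, 1, 2, 2, 2, 6, 8, 10, 11, 11, 12, 14, 14, 17]
ends:   [2, 3, 3, 5, 5, 8, 12, 12, 13, 14, 14, 15, 18, 19]
s1→1 s1→2 e2→1 s2→2 s2→3 s2→4  — peak 4.

4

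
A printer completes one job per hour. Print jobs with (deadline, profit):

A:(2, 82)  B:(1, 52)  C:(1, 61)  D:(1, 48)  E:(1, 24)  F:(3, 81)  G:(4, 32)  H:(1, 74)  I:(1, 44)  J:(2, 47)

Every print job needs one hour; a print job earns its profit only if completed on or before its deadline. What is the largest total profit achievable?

By profit: A(d2,82), F(d3,81), H(d1,74), C(d1,61), B(d1,52), D(d1,48), J(d2,47), I(d1,44), G(d4,32), E(d1,24)
A→slot 2; F→slot 3; H→slot 1; C skipped; B skipped; D skipped; J skipped; I skipped; G→slot 4; E skipped.
Profit = 74 + 82 + 81 + 32 = 269

269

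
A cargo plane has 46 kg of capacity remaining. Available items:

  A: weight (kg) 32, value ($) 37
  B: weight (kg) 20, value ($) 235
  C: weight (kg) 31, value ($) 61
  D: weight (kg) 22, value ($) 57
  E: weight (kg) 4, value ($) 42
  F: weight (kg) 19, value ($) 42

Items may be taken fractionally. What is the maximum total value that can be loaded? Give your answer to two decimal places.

Sort by value per unit weight and fill in that order.
Order: B (235/20=11.75) > E (42/4=10.50) > D (57/22=2.59) > F (42/19=2.21) > C (61/31=1.97) > A (37/32=1.16)
Fill: take B (20 @ 235) → take E (4 @ 42) → take D (22 @ 57); 46/46 used.
Total value = 334.00

334.00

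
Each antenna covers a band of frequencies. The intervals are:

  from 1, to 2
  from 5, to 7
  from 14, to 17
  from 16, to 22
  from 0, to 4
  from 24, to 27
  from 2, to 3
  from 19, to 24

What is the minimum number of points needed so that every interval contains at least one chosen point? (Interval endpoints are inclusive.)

Process intervals by earliest right end; each time one isn't hit yet, stab at its right endpoint.
Sorted: [1,2] [2,3] [0,4] [5,7] [14,17] [16,22] [19,24] [24,27]
{[1,2],[2,3],[0,4]} hit by 2; {[5,7]} hit by 7; {[14,17],[16,22]} hit by 17; {[19,24],[24,27]} hit by 24.
Points: 2, 7, 17, 24 (4 total).

4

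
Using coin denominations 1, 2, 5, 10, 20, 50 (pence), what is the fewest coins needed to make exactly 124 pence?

5

Greedy: take as many of the largest coin as possible, then repeat with the remainder.
124 − 2×50→24 − 1×20→4 − 2×2→0
Total coins = 2 + 1 + 2 = 5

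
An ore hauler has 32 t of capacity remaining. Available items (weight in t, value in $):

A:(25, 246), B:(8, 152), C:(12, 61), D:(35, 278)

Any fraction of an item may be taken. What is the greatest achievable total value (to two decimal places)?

388.16

Order: B (152/8=19.00) > A (246/25=9.84) > D (278/35=7.94) > C (61/12=5.08)
Fill: take B (8 @ 152) → take 24/25 of A → 236.16; 32/32 used.
Total value = 388.16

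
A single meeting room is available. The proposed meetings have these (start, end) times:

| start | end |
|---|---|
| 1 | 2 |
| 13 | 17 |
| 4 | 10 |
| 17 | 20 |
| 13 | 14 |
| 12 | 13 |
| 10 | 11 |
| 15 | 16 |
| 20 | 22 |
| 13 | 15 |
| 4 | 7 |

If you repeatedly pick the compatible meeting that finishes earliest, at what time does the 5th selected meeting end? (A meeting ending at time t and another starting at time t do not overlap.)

14

By end time: (1,2), (4,7), (4,10), (10,11), (12,13), (13,14), (13,15), (15,16), (13,17), (17,20), (20,22).
Pick (1,2); next start ≥ 2 → (4,7); next start ≥ 7 → (10,11); next start ≥ 11 → (12,13); next start ≥ 13 → (13,14); next start ≥ 14 → (15,16); next start ≥ 16 → (17,20); next start ≥ 20 → (20,22).
Selected: (1,2) (4,7) (10,11) (12,13) (13,14) (15,16) (17,20) (20,22)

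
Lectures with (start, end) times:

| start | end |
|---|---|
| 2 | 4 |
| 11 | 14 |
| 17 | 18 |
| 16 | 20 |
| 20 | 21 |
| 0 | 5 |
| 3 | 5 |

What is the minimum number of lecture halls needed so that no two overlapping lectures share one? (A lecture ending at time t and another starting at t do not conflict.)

3

starts: [0, 2, 3, 11, 16, 17, 20]
ends:   [4, 5, 5, 14, 18, 20, 21]
s0→1 s2→2 s3→3  — peak 3.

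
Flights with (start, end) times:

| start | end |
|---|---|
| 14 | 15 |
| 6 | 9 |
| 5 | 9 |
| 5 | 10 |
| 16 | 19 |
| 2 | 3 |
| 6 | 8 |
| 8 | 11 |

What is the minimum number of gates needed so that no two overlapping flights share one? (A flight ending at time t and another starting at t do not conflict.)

4

The answer is the maximum number of intervals overlapping at any instant.
starts: [2, 5, 5, 6, 6, 8, 14, 16]
ends:   [3, 8, 9, 9, 10, 11, 15, 19]
s2→1 e3→0 s5→1 s5→2 s6→3 s6→4  — peak 4.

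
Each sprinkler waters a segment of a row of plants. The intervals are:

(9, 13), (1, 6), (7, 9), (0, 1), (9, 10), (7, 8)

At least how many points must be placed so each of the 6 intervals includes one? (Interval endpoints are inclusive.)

Process intervals by earliest right end; each time one isn't hit yet, stab at its right endpoint.
By right end: [0,1]  [1,6]  [7,8]  [7,9]  [9,10]  [9,13]
[0,1] uncovered → point at 1; [7,8] uncovered → point at 8; [9,10] uncovered → point at 10.
Points: 1, 8, 10 (3 total).

3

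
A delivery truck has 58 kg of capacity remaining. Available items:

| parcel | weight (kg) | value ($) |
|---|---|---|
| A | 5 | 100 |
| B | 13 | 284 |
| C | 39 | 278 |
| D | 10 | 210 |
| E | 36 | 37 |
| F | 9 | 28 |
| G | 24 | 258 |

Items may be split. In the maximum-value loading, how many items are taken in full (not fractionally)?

Order: B (284/13=21.85) > D (210/10=21.00) > A (100/5=20.00) > G (258/24=10.75) > C (278/39=7.13) > F (28/9=3.11) > E (37/36=1.03)
Fill: take B (13 @ 284) → take D (10 @ 210) → take A (5 @ 100) → take G (24 @ 258) → take 6/39 of C → 42.77; 58/58 used.
4 item(s) taken whole; one partial (take 6/39 of C).

4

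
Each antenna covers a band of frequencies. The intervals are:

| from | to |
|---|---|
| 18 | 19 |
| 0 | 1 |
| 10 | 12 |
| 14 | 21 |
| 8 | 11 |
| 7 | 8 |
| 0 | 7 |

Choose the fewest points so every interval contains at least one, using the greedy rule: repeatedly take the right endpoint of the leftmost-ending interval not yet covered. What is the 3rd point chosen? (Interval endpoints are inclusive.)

Sorted: [0,1] [0,7] [7,8] [8,11] [10,12] [18,19] [14,21]
{[0,1],[0,7]} hit by 1; {[7,8],[8,11]} hit by 8; {[10,12]} hit by 12; {[18,19],[14,21]} hit by 19.
Points: 1, 8, 12, 19 (4 total).

12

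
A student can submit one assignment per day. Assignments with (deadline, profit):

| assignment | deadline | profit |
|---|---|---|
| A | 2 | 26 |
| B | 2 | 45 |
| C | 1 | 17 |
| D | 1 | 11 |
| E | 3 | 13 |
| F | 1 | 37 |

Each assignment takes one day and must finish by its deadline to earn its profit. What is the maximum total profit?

Sort by profit descending; place each in the latest free slot ≤ its deadline.
Profit order: B=45 F=37 A=26 C=17 E=13 D=11
Assign: B→slot 2, F→slot 1, A skipped, C skipped, E→slot 3, D skipped.
Slots: [1:F] [2:B] [3:E]
Profit = 37 + 45 + 13 = 95

95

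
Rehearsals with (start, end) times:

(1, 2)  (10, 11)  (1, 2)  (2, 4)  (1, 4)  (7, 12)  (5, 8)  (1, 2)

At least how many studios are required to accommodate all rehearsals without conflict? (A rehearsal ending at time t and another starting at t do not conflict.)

4

The answer is the maximum number of intervals overlapping at any instant.
starts: [1, 1, 1, 1, 2, 5, 7, 10]
ends:   [2, 2, 2, 4, 4, 8, 11, 12]
s1→1 s1→2 s1→3 s1→4  — peak 4.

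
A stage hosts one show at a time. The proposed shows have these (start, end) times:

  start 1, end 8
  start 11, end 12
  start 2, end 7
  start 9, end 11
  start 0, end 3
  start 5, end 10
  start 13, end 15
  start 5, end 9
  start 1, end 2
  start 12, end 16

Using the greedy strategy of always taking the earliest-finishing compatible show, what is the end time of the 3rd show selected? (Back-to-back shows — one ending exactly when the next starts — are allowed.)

11

Greedy by earliest finish: after sorting by end time, pick each interval compatible with the last pick.
By end time: (1,2), (0,3), (2,7), (1,8), (5,9), (5,10), (9,11), (11,12), (13,15), (12,16).
Pick (1,2); next start ≥ 2 → (2,7); next start ≥ 7 → (9,11); next start ≥ 11 → (11,12); next start ≥ 12 → (13,15).
Selected: (1,2) (2,7) (9,11) (11,12) (13,15)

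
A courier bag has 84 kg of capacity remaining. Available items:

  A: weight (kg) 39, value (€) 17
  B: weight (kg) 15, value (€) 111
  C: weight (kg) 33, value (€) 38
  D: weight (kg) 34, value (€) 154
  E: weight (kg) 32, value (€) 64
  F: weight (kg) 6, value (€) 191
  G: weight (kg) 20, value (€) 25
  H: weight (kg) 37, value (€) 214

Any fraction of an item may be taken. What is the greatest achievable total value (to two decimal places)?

633.76

Greedy by value/weight ratio, highest first.
Ratios (sorted): F 31.83, B 7.40, H 5.78, D 4.53, E 2.00, G 1.25, C 1.15, A 0.44
take F (6 @ 191); take B (15 @ 111); take H (37 @ 214); take 26/34 of D → 117.76. Capacity used 84/84.
Total value = 633.76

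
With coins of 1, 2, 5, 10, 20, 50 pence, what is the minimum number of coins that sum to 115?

Greedy: take as many of the largest coin as possible, then repeat with the remainder.
115 − 2×50→15 − 1×10→5 − 1×5→0
Total coins = 2 + 1 + 1 = 4

4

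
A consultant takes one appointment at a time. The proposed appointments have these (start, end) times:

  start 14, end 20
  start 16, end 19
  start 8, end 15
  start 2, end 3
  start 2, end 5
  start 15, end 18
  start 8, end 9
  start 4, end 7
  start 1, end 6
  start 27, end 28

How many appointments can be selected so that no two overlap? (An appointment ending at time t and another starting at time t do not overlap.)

5

Greedy by earliest finish: after sorting by end time, pick each interval compatible with the last pick.
By end time: (2,3), (2,5), (1,6), (4,7), (8,9), (8,15), (15,18), (16,19), (14,20), (27,28).
Pick (2,3); next start ≥ 3 → (4,7); next start ≥ 7 → (8,9); next start ≥ 9 → (15,18); next start ≥ 18 → (27,28).
Selected 5 appointments.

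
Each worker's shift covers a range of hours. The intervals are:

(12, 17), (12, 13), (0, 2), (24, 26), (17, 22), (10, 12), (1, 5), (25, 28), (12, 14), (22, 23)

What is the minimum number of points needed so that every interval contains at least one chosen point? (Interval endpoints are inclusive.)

Sorted: [0,2] [1,5] [10,12] [12,13] [12,14] [12,17] [17,22] [22,23] [24,26] [25,28]
{[0,2],[1,5]} hit by 2; {[10,12],[12,13],[12,14],[12,17]} hit by 12; {[17,22],[22,23]} hit by 22; {[24,26],[25,28]} hit by 26.
Points: 2, 12, 22, 26 (4 total).

4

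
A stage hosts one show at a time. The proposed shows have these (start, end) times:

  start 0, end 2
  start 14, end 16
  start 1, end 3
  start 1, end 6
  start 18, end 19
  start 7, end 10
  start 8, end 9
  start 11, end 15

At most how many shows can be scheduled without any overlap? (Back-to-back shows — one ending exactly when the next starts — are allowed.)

Sorted by end: (0,2)  (1,3)  (1,6)  (8,9)  (7,10)  (11,15)  (14,16)  (18,19)
take (0,2); skip (1,6); take (8,9); take (11,15); skip (14,16); take (18,19).
Selected 4 shows.

4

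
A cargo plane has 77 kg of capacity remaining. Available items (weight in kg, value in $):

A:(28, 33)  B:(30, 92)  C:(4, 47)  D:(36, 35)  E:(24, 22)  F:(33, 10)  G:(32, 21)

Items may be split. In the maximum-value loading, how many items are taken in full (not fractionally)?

3

Ratios (sorted): C 11.75, B 3.07, A 1.18, D 0.97, E 0.92, G 0.66, F 0.30
take C (4 @ 47); take B (30 @ 92); take A (28 @ 33); take 15/36 of D → 14.58. Capacity used 77/77.
3 item(s) taken whole; one partial (take 15/36 of D).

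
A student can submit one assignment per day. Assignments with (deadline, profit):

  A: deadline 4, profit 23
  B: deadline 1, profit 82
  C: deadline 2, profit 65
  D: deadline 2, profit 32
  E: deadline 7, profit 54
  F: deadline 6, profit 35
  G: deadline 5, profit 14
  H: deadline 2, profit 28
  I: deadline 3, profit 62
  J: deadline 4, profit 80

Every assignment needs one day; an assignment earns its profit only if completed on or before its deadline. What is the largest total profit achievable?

Sort by profit descending; place each in the latest free slot ≤ its deadline.
Profit order: B=82 J=80 C=65 I=62 E=54 F=35 D=32 H=28 A=23 G=14
Assign: B→slot 1, J→slot 4, C→slot 2, I→slot 3, E→slot 7, F→slot 6, D skipped, H skipped, A skipped, G→slot 5.
Slots: [1:B] [2:C] [3:I] [4:J] [5:G] [6:F] [7:E]
Profit = 82 + 65 + 62 + 80 + 14 + 35 + 54 = 392

392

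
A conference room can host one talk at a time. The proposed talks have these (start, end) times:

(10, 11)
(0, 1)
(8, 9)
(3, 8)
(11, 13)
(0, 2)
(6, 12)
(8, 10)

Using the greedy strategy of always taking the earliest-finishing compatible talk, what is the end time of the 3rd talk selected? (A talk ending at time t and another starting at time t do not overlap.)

9

Order by finish time; keep every interval that doesn't clash with the previous kept one.
By end time: (0,1), (0,2), (3,8), (8,9), (8,10), (10,11), (6,12), (11,13).
Pick (0,1); next start ≥ 1 → (3,8); next start ≥ 8 → (8,9); next start ≥ 9 → (10,11); next start ≥ 11 → (11,13).
Selected: (0,1) (3,8) (8,9) (10,11) (11,13)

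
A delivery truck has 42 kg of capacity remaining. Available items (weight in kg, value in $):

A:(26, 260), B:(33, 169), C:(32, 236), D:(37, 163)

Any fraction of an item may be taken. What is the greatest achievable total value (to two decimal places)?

Order: A (260/26=10.00) > C (236/32=7.38) > B (169/33=5.12) > D (163/37=4.41)
Fill: take A (26 @ 260) → take 16/32 of C → 118.00; 42/42 used.
Total value = 378.00

378.00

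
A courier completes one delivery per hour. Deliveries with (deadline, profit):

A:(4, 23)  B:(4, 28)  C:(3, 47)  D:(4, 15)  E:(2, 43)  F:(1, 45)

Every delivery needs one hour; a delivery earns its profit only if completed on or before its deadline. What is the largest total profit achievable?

By profit: C(d3,47), F(d1,45), E(d2,43), B(d4,28), A(d4,23), D(d4,15)
C→slot 3; F→slot 1; E→slot 2; B→slot 4; A skipped; D skipped.
Profit = 45 + 43 + 47 + 28 = 163

163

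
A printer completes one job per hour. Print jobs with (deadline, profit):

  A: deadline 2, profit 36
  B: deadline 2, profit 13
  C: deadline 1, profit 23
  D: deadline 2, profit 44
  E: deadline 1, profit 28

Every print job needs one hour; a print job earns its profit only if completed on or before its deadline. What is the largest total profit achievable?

Sort by profit descending; place each in the latest free slot ≤ its deadline.
By profit: D(d2,44), A(d2,36), E(d1,28), C(d1,23), B(d2,13)
D→slot 2; A→slot 1; E skipped; C skipped; B skipped.
Profit = 36 + 44 = 80

80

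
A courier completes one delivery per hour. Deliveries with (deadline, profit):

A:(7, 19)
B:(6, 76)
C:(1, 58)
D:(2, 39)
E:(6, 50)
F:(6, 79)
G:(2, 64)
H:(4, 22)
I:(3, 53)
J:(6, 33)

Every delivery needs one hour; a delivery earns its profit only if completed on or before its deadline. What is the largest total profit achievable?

Take jobs in profit order; each goes to the latest open slot no later than its deadline.
Profit order: F=79 B=76 G=64 C=58 I=53 E=50 D=39 J=33 H=22 A=19
Assign: F→slot 6, B→slot 5, G→slot 2, C→slot 1, I→slot 3, E→slot 4, D skipped, J skipped, H skipped, A→slot 7.
Slots: [1:C] [2:G] [3:I] [4:E] [5:B] [6:F] [7:A]
Profit = 58 + 64 + 53 + 50 + 76 + 79 + 19 = 399

399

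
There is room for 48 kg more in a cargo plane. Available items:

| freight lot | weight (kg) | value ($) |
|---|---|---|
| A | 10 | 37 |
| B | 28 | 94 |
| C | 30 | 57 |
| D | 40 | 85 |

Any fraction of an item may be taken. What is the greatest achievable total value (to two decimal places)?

152.25

Ratios (sorted): A 3.70, B 3.36, D 2.12, C 1.90
take A (10 @ 37); take B (28 @ 94); take 10/40 of D → 21.25. Capacity used 48/48.
Total value = 152.25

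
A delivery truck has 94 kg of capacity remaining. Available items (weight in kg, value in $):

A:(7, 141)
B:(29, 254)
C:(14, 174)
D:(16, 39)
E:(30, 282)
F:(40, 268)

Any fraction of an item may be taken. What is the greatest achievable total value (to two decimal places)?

944.80

Sort by value per unit weight and fill in that order.
Order: A (141/7=20.14) > C (174/14=12.43) > E (282/30=9.40) > B (254/29=8.76) > F (268/40=6.70) > D (39/16=2.44)
Fill: take A (7 @ 141) → take C (14 @ 174) → take E (30 @ 282) → take B (29 @ 254) → take 14/40 of F → 93.80; 94/94 used.
Total value = 944.80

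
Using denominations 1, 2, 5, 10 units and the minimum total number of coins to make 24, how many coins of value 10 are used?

Use the largest denomination that fits, subtract, and repeat.
24 = 2×10 + 2×2
Count of 10: 2

2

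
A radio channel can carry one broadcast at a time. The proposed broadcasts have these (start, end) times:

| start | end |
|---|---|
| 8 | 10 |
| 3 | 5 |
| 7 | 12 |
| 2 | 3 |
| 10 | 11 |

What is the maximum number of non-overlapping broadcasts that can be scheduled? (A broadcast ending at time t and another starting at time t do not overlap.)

4

Greedy by earliest finish: after sorting by end time, pick each interval compatible with the last pick.
Sorted by end: (2,3)  (3,5)  (8,10)  (10,11)  (7,12)
take (2,3); take (3,5); take (8,10); take (10,11); skip (7,12).
Selected 4 broadcasts.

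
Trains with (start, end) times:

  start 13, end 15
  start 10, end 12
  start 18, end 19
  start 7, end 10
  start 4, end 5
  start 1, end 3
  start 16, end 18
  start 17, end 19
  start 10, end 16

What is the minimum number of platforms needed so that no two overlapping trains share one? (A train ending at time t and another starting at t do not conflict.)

2

Count concurrent intervals with a sweep; the peak is the room count.
starts: [1, 4, 7, 10, 10, 13, 16, 17, 18]
ends:   [3, 5, 10, 12, 15, 16, 18, 19, 19]
s1→1 e3→0 s4→1 e5→0 s7→1 e10→0 s10→1 s10→2  — peak 2.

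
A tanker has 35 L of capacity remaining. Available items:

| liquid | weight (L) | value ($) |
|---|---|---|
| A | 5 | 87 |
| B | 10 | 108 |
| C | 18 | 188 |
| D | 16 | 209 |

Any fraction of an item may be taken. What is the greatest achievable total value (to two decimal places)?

Sort by value per unit weight and fill in that order.
Ratios (sorted): A 17.40, D 13.06, B 10.80, C 10.44
take A (5 @ 87); take D (16 @ 209); take B (10 @ 108); take 4/18 of C → 41.78. Capacity used 35/35.
Total value = 445.78

445.78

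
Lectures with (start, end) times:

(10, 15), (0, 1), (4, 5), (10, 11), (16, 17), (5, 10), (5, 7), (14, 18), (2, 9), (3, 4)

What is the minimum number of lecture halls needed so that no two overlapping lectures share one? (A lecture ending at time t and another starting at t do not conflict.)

starts: [0, 2, 3, 4, 5, 5, 10, 10, 14, 16]
ends:   [1, 4, 5, 7, 9, 10, 11, 15, 17, 18]
s0→1 e1→0 s2→1 s3→2 e4→1 s4→2 e5→1 s5→2 s5→3  — peak 3.

3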